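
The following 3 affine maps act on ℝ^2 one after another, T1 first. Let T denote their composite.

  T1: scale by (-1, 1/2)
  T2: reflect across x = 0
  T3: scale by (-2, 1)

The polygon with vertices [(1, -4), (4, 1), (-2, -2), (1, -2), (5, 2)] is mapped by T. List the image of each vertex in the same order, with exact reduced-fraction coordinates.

image vertices: (-2, -2), (-8, 1/2), (4, -1), (-2, -1), (-10, 1)

T1 scale by (-1, 1/2): (1, -4) → (-1, -2); (4, 1) → (-4, 1/2); (-2, -2) → (2, -1); (1, -2) → (-1, -1); (5, 2) → (-5, 1)
T2 reflect across x = 0: (-1, -2) → (1, -2); (-4, 1/2) → (4, 1/2); (2, -1) → (-2, -1); (-1, -1) → (1, -1); (-5, 1) → (5, 1)
T3 scale by (-2, 1): (1, -2) → (-2, -2); (4, 1/2) → (-8, 1/2); (-2, -1) → (4, -1); (1, -1) → (-2, -1); (5, 1) → (-10, 1)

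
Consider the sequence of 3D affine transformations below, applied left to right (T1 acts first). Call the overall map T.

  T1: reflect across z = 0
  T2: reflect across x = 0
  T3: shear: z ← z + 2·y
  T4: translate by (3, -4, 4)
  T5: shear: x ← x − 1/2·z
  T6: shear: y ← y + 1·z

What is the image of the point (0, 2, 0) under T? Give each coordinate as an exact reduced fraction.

T(p) = (-1, 6, 8)

T1 reflect across z = 0: (0, 2, 0) → (0, 2, 0)
T2 reflect across x = 0: (0, 2, 0) → (0, 2, 0)
T3 shear: z ← z + 2·y: (0, 2, 0) → (0, 2, 4)
T4 translate by (3, -4, 4): (0, 2, 4) → (3, -2, 8)
T5 shear: x ← x − 1/2·z: (3, -2, 8) → (-1, -2, 8)
T6 shear: y ← y + 1·z: (-1, -2, 8) → (-1, 6, 8)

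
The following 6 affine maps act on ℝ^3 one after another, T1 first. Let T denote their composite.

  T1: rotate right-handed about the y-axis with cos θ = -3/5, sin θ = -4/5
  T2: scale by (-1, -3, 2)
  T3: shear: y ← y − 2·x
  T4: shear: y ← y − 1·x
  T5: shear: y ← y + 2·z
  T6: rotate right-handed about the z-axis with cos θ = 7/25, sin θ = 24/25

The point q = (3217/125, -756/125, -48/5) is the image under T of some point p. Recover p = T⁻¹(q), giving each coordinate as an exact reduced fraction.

p = (-3, 1, 4)

T1 = [-3/5 0 -4/5 0; 0 1 0 0; 4/5 0 -3/5 0; 0 0 0 1]
T2·T1 = [3/5 0 4/5 0; 0 -3 0 0; 8/5 0 -6/5 0; 0 0 0 1]
T3·…·T1 = [3/5 0 4/5 0; -6/5 -3 -8/5 0; 8/5 0 -6/5 0; 0 0 0 1]
T4·…·T1 = [3/5 0 4/5 0; -9/5 -3 -12/5 0; 8/5 0 -6/5 0; 0 0 0 1]
T5·…·T1 = [3/5 0 4/5 0; 7/5 -3 -24/5 0; 8/5 0 -6/5 0; 0 0 0 1]
T6·…·T1 = [-147/125 72/25 604/125 0; 121/125 -21/25 -72/125 0; 8/5 0 -6/5 0; 0 0 0 1]
det M = 6; M⁻¹ = [21/125 72/125 2/5 0; 1/25 -79/75 2/3 0; 28/125 96/125 -3/10 0; 0 0 0 1]
M⁻¹ · (3217/125, -756/125, -48/5)ᵀ = (-3, 1, 4)ᵀ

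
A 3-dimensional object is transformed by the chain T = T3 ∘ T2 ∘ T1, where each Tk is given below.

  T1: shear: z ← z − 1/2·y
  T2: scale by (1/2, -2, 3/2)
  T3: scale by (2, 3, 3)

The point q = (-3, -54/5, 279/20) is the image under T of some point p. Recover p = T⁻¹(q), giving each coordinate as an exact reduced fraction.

p = (-3, 9/5, 4)

T1 = [1 0 0 0; 0 1 0 0; 0 -1/2 1 0; 0 0 0 1]
T2·T1 = [1/2 0 0 0; 0 -2 0 0; 0 -3/4 3/2 0; 0 0 0 1]
T3·…·T1 = [1 0 0 0; 0 -6 0 0; 0 -9/4 9/2 0; 0 0 0 1]
det M = -27; M⁻¹ = [1 0 0 0; 0 -1/6 0 0; 0 -1/12 2/9 0; 0 0 0 1]
M⁻¹ · (-3, -54/5, 279/20)ᵀ = (-3, 9/5, 4)ᵀ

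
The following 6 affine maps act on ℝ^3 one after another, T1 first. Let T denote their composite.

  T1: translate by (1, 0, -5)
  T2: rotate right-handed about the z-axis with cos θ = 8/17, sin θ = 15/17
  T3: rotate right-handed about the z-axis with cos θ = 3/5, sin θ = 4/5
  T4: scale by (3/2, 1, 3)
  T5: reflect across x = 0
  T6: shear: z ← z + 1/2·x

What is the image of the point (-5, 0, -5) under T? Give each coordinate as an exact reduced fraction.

T1 translate by (1, 0, -5): (-5, 0, -5) → (-4, 0, -10)
T2 rotate right-handed about the z-axis with cos θ = 8/17, sin θ = 15/17: (-4, 0, -10) → (-32/17, -60/17, -10)
T3 rotate right-handed about the z-axis with cos θ = 3/5, sin θ = 4/5: (-32/17, -60/17, -10) → (144/85, -308/85, -10)
T4 scale by (3/2, 1, 3): (144/85, -308/85, -10) → (216/85, -308/85, -30)
T5 reflect across x = 0: (216/85, -308/85, -30) → (-216/85, -308/85, -30)
T6 shear: z ← z + 1/2·x: (-216/85, -308/85, -30) → (-216/85, -308/85, -2658/85)

T(p) = (-216/85, -308/85, -2658/85)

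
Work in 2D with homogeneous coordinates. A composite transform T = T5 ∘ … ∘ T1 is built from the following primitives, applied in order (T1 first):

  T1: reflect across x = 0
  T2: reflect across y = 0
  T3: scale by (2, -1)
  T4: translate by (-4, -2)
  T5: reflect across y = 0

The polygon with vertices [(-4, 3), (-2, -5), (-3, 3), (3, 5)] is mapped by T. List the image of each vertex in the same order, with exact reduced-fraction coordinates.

T1 reflect across x = 0: (-4, 3) → (4, 3); (-2, -5) → (2, -5); (-3, 3) → (3, 3); (3, 5) → (-3, 5)
T2 reflect across y = 0: (4, 3) → (4, -3); (2, -5) → (2, 5); (3, 3) → (3, -3); (-3, 5) → (-3, -5)
T3 scale by (2, -1): (4, -3) → (8, 3); (2, 5) → (4, -5); (3, -3) → (6, 3); (-3, -5) → (-6, 5)
T4 translate by (-4, -2): (8, 3) → (4, 1); (4, -5) → (0, -7); (6, 3) → (2, 1); (-6, 5) → (-10, 3)
T5 reflect across y = 0: (4, 1) → (4, -1); (0, -7) → (0, 7); (2, 1) → (2, -1); (-10, 3) → (-10, -3)

image vertices: (4, -1), (0, 7), (2, -1), (-10, -3)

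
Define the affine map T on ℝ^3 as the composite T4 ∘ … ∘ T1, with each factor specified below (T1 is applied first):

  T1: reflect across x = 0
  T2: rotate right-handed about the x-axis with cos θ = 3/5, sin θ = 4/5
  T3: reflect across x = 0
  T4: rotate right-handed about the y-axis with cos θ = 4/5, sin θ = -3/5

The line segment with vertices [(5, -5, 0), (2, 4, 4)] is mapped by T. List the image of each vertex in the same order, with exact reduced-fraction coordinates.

T1 reflect across x = 0: (5, -5, 0) → (-5, -5, 0); (2, 4, 4) → (-2, 4, 4)
T2 rotate right-handed about the x-axis with cos θ = 3/5, sin θ = 4/5: (-5, -5, 0) → (-5, -3, -4); (-2, 4, 4) → (-2, -4/5, 28/5)
T3 reflect across x = 0: (-5, -3, -4) → (5, -3, -4); (-2, -4/5, 28/5) → (2, -4/5, 28/5)
T4 rotate right-handed about the y-axis with cos θ = 4/5, sin θ = -3/5: (5, -3, -4) → (32/5, -3, -1/5); (2, -4/5, 28/5) → (-44/25, -4/5, 142/25)

image vertices: (32/5, -3, -1/5), (-44/25, -4/5, 142/25)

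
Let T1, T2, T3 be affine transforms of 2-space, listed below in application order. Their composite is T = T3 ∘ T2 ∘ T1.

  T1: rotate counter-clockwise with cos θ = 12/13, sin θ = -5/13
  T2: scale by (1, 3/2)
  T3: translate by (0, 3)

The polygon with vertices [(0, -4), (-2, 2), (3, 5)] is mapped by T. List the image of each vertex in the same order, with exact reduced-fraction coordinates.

T1 rotate counter-clockwise with cos θ = 12/13, sin θ = -5/13: (0, -4) → (-20/13, -48/13); (-2, 2) → (-14/13, 34/13); (3, 5) → (61/13, 45/13)
T2 scale by (1, 3/2): (-20/13, -48/13) → (-20/13, -72/13); (-14/13, 34/13) → (-14/13, 51/13); (61/13, 45/13) → (61/13, 135/26)
T3 translate by (0, 3): (-20/13, -72/13) → (-20/13, -33/13); (-14/13, 51/13) → (-14/13, 90/13); (61/13, 135/26) → (61/13, 213/26)

image vertices: (-20/13, -33/13), (-14/13, 90/13), (61/13, 213/26)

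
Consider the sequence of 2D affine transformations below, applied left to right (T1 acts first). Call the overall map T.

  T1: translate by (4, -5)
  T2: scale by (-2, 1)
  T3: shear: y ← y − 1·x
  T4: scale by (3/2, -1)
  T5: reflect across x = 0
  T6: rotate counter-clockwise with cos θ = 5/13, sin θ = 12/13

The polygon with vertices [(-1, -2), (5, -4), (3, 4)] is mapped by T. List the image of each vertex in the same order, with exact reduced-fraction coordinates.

T1 translate by (4, -5): (-1, -2) → (3, -7); (5, -4) → (9, -9); (3, 4) → (7, -1)
T2 scale by (-2, 1): (3, -7) → (-6, -7); (9, -9) → (-18, -9); (7, -1) → (-14, -1)
T3 shear: y ← y − 1·x: (-6, -7) → (-6, -1); (-18, -9) → (-18, 9); (-14, -1) → (-14, 13)
T4 scale by (3/2, -1): (-6, -1) → (-9, 1); (-18, 9) → (-27, -9); (-14, 13) → (-21, -13)
T5 reflect across x = 0: (-9, 1) → (9, 1); (-27, -9) → (27, -9); (-21, -13) → (21, -13)
T6 rotate counter-clockwise with cos θ = 5/13, sin θ = 12/13: (9, 1) → (33/13, 113/13); (27, -9) → (243/13, 279/13); (21, -13) → (261/13, 187/13)

image vertices: (33/13, 113/13), (243/13, 279/13), (261/13, 187/13)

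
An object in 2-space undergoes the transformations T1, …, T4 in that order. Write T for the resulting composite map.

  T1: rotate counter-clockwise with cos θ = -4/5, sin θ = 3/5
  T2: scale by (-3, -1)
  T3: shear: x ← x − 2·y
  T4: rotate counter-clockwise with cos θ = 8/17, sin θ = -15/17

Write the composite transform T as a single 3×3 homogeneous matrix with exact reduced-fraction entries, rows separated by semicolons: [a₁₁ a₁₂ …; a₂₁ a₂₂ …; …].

T1 = [-4/5 -3/5 0; 3/5 -4/5 0; 0 0 1]
T2·T1 = [12/5 9/5 0; -3/5 4/5 0; 0 0 1]
T3·…·T1 = [18/5 1/5 0; -3/5 4/5 0; 0 0 1]
T4·…·T1 = [99/85 4/5 0; -294/85 1/5 0; 0 0 1]

T = [99/85 4/5 0; -294/85 1/5 0; 0 0 1]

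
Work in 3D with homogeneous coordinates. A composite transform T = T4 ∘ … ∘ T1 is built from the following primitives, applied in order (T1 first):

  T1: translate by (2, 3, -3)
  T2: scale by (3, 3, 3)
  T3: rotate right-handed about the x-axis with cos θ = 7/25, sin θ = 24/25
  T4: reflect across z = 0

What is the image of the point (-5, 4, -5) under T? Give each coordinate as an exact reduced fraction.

T(p) = (-9, 723/25, -336/25)

T1 translate by (2, 3, -3): (-5, 4, -5) → (-3, 7, -8)
T2 scale by (3, 3, 3): (-3, 7, -8) → (-9, 21, -24)
T3 rotate right-handed about the x-axis with cos θ = 7/25, sin θ = 24/25: (-9, 21, -24) → (-9, 723/25, 336/25)
T4 reflect across z = 0: (-9, 723/25, 336/25) → (-9, 723/25, -336/25)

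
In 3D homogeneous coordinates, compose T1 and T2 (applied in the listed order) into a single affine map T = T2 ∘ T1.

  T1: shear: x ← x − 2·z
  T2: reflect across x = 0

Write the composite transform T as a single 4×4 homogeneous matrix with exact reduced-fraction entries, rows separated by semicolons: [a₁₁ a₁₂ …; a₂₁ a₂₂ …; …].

T = [-1 0 2 0; 0 1 0 0; 0 0 1 0; 0 0 0 1]

T1 = [1 0 -2 0; 0 1 0 0; 0 0 1 0; 0 0 0 1]
T2·T1 = [-1 0 2 0; 0 1 0 0; 0 0 1 0; 0 0 0 1]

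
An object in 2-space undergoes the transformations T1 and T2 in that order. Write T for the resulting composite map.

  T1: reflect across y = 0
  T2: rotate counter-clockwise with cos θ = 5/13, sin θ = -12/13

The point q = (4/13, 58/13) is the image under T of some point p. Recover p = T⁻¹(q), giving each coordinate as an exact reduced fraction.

p = (-4, -2)

T1 = [1 0 0; 0 -1 0; 0 0 1]
T2·T1 = [5/13 -12/13 0; -12/13 -5/13 0; 0 0 1]
det M = -1; M⁻¹ = [5/13 -12/13 0; -12/13 -5/13 0; 0 0 1]
M⁻¹ · (4/13, 58/13)ᵀ = (-4, -2)ᵀ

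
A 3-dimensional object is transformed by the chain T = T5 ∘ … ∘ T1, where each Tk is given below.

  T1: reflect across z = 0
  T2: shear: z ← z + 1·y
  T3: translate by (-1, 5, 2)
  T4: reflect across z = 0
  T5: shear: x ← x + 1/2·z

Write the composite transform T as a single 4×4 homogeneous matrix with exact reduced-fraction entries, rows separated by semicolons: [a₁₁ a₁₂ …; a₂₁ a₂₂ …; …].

T1 = [1 0 0 0; 0 1 0 0; 0 0 -1 0; 0 0 0 1]
T2·T1 = [1 0 0 0; 0 1 0 0; 0 1 -1 0; 0 0 0 1]
T3·…·T1 = [1 0 0 -1; 0 1 0 5; 0 1 -1 2; 0 0 0 1]
T4·…·T1 = [1 0 0 -1; 0 1 0 5; 0 -1 1 -2; 0 0 0 1]
T5·…·T1 = [1 -1/2 1/2 -2; 0 1 0 5; 0 -1 1 -2; 0 0 0 1]

T = [1 -1/2 1/2 -2; 0 1 0 5; 0 -1 1 -2; 0 0 0 1]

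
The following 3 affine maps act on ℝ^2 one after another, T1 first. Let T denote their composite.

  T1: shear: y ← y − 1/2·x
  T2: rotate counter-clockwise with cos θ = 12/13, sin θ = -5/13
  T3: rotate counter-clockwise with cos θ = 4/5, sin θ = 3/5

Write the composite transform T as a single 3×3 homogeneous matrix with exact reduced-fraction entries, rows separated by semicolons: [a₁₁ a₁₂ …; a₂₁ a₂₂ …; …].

T = [71/65 -16/65 0; -31/130 63/65 0; 0 0 1]

T1 = [1 0 0; -1/2 1 0; 0 0 1]
T2·T1 = [19/26 5/13 0; -11/13 12/13 0; 0 0 1]
T3·…·T1 = [71/65 -16/65 0; -31/130 63/65 0; 0 0 1]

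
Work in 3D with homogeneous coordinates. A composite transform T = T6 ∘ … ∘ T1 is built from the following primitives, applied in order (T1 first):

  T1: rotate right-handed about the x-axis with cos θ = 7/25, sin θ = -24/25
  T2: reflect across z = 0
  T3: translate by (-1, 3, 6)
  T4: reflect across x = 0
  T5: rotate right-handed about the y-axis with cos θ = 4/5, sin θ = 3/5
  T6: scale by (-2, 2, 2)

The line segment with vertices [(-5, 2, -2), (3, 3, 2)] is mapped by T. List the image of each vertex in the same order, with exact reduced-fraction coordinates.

T1 rotate right-handed about the x-axis with cos θ = 7/25, sin θ = -24/25: (-5, 2, -2) → (-5, -34/25, -62/25); (3, 3, 2) → (3, 69/25, -58/25)
T2 reflect across z = 0: (-5, -34/25, -62/25) → (-5, -34/25, 62/25); (3, 69/25, -58/25) → (3, 69/25, 58/25)
T3 translate by (-1, 3, 6): (-5, -34/25, 62/25) → (-6, 41/25, 212/25); (3, 69/25, 58/25) → (2, 144/25, 208/25)
T4 reflect across x = 0: (-6, 41/25, 212/25) → (6, 41/25, 212/25); (2, 144/25, 208/25) → (-2, 144/25, 208/25)
T5 rotate right-handed about the y-axis with cos θ = 4/5, sin θ = 3/5: (6, 41/25, 212/25) → (1236/125, 41/25, 398/125); (-2, 144/25, 208/25) → (424/125, 144/25, 982/125)
T6 scale by (-2, 2, 2): (1236/125, 41/25, 398/125) → (-2472/125, 82/25, 796/125); (424/125, 144/25, 982/125) → (-848/125, 288/25, 1964/125)

image vertices: (-2472/125, 82/25, 796/125), (-848/125, 288/25, 1964/125)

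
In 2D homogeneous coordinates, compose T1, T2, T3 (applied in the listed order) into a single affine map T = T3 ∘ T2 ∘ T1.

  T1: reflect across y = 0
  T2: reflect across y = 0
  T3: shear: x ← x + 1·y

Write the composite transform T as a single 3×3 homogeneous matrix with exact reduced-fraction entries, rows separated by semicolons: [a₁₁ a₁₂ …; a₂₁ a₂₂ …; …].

T1 = [1 0 0; 0 -1 0; 0 0 1]
T2·T1 = [1 0 0; 0 1 0; 0 0 1]
T3·…·T1 = [1 1 0; 0 1 0; 0 0 1]

T = [1 1 0; 0 1 0; 0 0 1]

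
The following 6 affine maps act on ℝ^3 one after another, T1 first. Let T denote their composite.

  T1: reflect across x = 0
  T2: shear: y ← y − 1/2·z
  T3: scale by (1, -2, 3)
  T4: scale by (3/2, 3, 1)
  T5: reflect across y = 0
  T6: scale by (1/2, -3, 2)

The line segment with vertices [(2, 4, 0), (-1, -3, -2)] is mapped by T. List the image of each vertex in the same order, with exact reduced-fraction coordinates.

image vertices: (-3/2, -72, 0), (3/4, 36, -12)

T1 reflect across x = 0: (2, 4, 0) → (-2, 4, 0); (-1, -3, -2) → (1, -3, -2)
T2 shear: y ← y − 1/2·z: (-2, 4, 0) → (-2, 4, 0); (1, -3, -2) → (1, -2, -2)
T3 scale by (1, -2, 3): (-2, 4, 0) → (-2, -8, 0); (1, -2, -2) → (1, 4, -6)
T4 scale by (3/2, 3, 1): (-2, -8, 0) → (-3, -24, 0); (1, 4, -6) → (3/2, 12, -6)
T5 reflect across y = 0: (-3, -24, 0) → (-3, 24, 0); (3/2, 12, -6) → (3/2, -12, -6)
T6 scale by (1/2, -3, 2): (-3, 24, 0) → (-3/2, -72, 0); (3/2, -12, -6) → (3/4, 36, -12)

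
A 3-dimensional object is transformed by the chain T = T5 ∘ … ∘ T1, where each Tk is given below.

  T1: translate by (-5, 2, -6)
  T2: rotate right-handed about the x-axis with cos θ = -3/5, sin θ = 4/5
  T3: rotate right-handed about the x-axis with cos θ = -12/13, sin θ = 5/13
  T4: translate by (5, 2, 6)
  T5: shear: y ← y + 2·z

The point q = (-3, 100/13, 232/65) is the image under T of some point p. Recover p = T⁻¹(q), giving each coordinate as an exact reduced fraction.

p = (-3, 0, 4)

T1 = [1 0 0 -5; 0 1 0 2; 0 0 1 -6; 0 0 0 1]
T2·T1 = [1 0 0 -5; 0 -3/5 -4/5 18/5; 0 4/5 -3/5 26/5; 0 0 0 1]
T3·…·T1 = [1 0 0 -5; 0 16/65 63/65 -346/65; 0 -63/65 16/65 -222/65; 0 0 0 1]
T4·…·T1 = [1 0 0 0; 0 16/65 63/65 -216/65; 0 -63/65 16/65 168/65; 0 0 0 1]
T5·…·T1 = [1 0 0 0; 0 -22/13 19/13 24/13; 0 -63/65 16/65 168/65; 0 0 0 1]
det M = 1; M⁻¹ = [1 0 0 0; 0 16/65 -19/13 216/65; 0 63/65 -22/13 168/65; 0 0 0 1]
M⁻¹ · (-3, 100/13, 232/65)ᵀ = (-3, 0, 4)ᵀ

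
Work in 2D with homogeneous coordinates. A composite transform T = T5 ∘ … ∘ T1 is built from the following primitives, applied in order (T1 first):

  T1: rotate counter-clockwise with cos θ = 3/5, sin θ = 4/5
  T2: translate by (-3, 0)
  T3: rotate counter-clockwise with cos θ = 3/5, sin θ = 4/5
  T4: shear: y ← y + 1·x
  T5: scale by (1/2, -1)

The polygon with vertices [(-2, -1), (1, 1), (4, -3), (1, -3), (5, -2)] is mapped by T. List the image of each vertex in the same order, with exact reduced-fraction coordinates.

image vertices: (-7/50, 108/25), (-38/25, 119/25), (-1/50, -56/25), (2/5, -1/5), (-16/25, -42/25)

T1 rotate counter-clockwise with cos θ = 3/5, sin θ = 4/5: (-2, -1) → (-2/5, -11/5); (1, 1) → (-1/5, 7/5); (4, -3) → (24/5, 7/5); (1, -3) → (3, -1); (5, -2) → (23/5, 14/5)
T2 translate by (-3, 0): (-2/5, -11/5) → (-17/5, -11/5); (-1/5, 7/5) → (-16/5, 7/5); (24/5, 7/5) → (9/5, 7/5); (3, -1) → (0, -1); (23/5, 14/5) → (8/5, 14/5)
T3 rotate counter-clockwise with cos θ = 3/5, sin θ = 4/5: (-17/5, -11/5) → (-7/25, -101/25); (-16/5, 7/5) → (-76/25, -43/25); (9/5, 7/5) → (-1/25, 57/25); (0, -1) → (4/5, -3/5); (8/5, 14/5) → (-32/25, 74/25)
T4 shear: y ← y + 1·x: (-7/25, -101/25) → (-7/25, -108/25); (-76/25, -43/25) → (-76/25, -119/25); (-1/25, 57/25) → (-1/25, 56/25); (4/5, -3/5) → (4/5, 1/5); (-32/25, 74/25) → (-32/25, 42/25)
T5 scale by (1/2, -1): (-7/25, -108/25) → (-7/50, 108/25); (-76/25, -119/25) → (-38/25, 119/25); (-1/25, 56/25) → (-1/50, -56/25); (4/5, 1/5) → (2/5, -1/5); (-32/25, 42/25) → (-16/25, -42/25)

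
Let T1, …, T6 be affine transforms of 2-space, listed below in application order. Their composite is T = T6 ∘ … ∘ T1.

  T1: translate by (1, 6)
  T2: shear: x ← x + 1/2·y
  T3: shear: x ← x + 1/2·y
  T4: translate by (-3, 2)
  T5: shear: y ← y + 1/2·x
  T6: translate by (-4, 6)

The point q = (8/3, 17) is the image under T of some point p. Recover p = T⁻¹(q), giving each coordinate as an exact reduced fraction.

p = (3, -1/3)

T1 = [1 0 1; 0 1 6; 0 0 1]
T2·T1 = [1 1/2 4; 0 1 6; 0 0 1]
T3·…·T1 = [1 1 7; 0 1 6; 0 0 1]
T4·…·T1 = [1 1 4; 0 1 8; 0 0 1]
T5·…·T1 = [1 1 4; 1/2 3/2 10; 0 0 1]
T6·…·T1 = [1 1 0; 1/2 3/2 16; 0 0 1]
det M = 1; M⁻¹ = [3/2 -1 16; -1/2 1 -16; 0 0 1]
M⁻¹ · (8/3, 17)ᵀ = (3, -1/3)ᵀ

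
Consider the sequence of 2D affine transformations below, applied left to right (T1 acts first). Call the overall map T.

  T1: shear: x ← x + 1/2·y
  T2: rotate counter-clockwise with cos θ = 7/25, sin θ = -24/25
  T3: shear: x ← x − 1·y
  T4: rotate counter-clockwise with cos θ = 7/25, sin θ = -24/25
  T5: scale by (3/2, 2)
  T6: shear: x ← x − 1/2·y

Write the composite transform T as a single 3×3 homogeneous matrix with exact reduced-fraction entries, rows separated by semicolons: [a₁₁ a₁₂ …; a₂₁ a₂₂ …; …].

T = [747/1250 781/500 0; -1824/625 -326/125 0; 0 0 1]

T1 = [1 1/2 0; 0 1 0; 0 0 1]
T2·T1 = [7/25 11/10 0; -24/25 -1/5 0; 0 0 1]
T3·…·T1 = [31/25 13/10 0; -24/25 -1/5 0; 0 0 1]
T4·…·T1 = [-359/625 43/250 0; -912/625 -163/125 0; 0 0 1]
T5·…·T1 = [-1077/1250 129/500 0; -1824/625 -326/125 0; 0 0 1]
T6·…·T1 = [747/1250 781/500 0; -1824/625 -326/125 0; 0 0 1]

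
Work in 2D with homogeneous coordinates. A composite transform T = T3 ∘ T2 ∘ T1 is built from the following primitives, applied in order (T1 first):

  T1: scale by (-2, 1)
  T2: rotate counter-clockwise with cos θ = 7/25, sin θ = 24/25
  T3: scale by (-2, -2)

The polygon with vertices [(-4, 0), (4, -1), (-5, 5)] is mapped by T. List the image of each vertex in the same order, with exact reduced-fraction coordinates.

image vertices: (-112/25, -384/25), (64/25, 398/25), (4, -22)

T1 scale by (-2, 1): (-4, 0) → (8, 0); (4, -1) → (-8, -1); (-5, 5) → (10, 5)
T2 rotate counter-clockwise with cos θ = 7/25, sin θ = 24/25: (8, 0) → (56/25, 192/25); (-8, -1) → (-32/25, -199/25); (10, 5) → (-2, 11)
T3 scale by (-2, -2): (56/25, 192/25) → (-112/25, -384/25); (-32/25, -199/25) → (64/25, 398/25); (-2, 11) → (4, -22)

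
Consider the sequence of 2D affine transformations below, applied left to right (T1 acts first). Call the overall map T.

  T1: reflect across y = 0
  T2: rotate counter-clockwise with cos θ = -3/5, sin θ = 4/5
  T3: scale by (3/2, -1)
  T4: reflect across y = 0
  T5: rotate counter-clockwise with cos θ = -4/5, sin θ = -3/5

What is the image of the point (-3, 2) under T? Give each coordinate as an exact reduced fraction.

T1 reflect across y = 0: (-3, 2) → (-3, -2)
T2 rotate counter-clockwise with cos θ = -3/5, sin θ = 4/5: (-3, -2) → (17/5, -6/5)
T3 scale by (3/2, -1): (17/5, -6/5) → (51/10, 6/5)
T4 reflect across y = 0: (51/10, 6/5) → (51/10, -6/5)
T5 rotate counter-clockwise with cos θ = -4/5, sin θ = -3/5: (51/10, -6/5) → (-24/5, -21/10)

T(p) = (-24/5, -21/10)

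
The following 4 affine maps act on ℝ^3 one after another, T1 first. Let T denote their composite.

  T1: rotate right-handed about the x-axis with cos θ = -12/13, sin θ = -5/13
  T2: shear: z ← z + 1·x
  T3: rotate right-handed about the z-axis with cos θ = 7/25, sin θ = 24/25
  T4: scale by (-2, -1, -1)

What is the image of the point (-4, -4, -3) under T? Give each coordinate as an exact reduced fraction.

T1 rotate right-handed about the x-axis with cos θ = -12/13, sin θ = -5/13: (-4, -4, -3) → (-4, 33/13, 56/13)
T2 shear: z ← z + 1·x: (-4, 33/13, 56/13) → (-4, 33/13, 4/13)
T3 rotate right-handed about the z-axis with cos θ = 7/25, sin θ = 24/25: (-4, 33/13, 4/13) → (-1156/325, -1017/325, 4/13)
T4 scale by (-2, -1, -1): (-1156/325, -1017/325, 4/13) → (2312/325, 1017/325, -4/13)

T(p) = (2312/325, 1017/325, -4/13)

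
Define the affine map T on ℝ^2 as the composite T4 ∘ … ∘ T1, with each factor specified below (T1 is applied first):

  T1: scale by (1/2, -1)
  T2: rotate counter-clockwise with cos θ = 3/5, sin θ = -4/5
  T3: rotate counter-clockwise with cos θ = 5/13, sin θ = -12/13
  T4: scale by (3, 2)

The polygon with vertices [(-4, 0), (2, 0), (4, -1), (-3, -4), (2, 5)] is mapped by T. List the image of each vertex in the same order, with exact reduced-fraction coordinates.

T1 scale by (1/2, -1): (-4, 0) → (-2, 0); (2, 0) → (1, 0); (4, -1) → (2, 1); (-3, -4) → (-3/2, 4); (2, 5) → (1, -5)
T2 rotate counter-clockwise with cos θ = 3/5, sin θ = -4/5: (-2, 0) → (-6/5, 8/5); (1, 0) → (3/5, -4/5); (2, 1) → (2, -1); (-3/2, 4) → (23/10, 18/5); (1, -5) → (-17/5, -19/5)
T3 rotate counter-clockwise with cos θ = 5/13, sin θ = -12/13: (-6/5, 8/5) → (66/65, 112/65); (3/5, -4/5) → (-33/65, -56/65); (2, -1) → (-2/13, -29/13); (23/10, 18/5) → (547/130, -48/65); (-17/5, -19/5) → (-313/65, 109/65)
T4 scale by (3, 2): (66/65, 112/65) → (198/65, 224/65); (-33/65, -56/65) → (-99/65, -112/65); (-2/13, -29/13) → (-6/13, -58/13); (547/130, -48/65) → (1641/130, -96/65); (-313/65, 109/65) → (-939/65, 218/65)

image vertices: (198/65, 224/65), (-99/65, -112/65), (-6/13, -58/13), (1641/130, -96/65), (-939/65, 218/65)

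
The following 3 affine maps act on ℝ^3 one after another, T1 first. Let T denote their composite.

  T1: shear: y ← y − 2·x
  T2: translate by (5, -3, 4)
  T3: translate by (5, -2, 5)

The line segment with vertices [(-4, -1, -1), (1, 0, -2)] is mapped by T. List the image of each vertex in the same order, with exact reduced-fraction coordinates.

T1 shear: y ← y − 2·x: (-4, -1, -1) → (-4, 7, -1); (1, 0, -2) → (1, -2, -2)
T2 translate by (5, -3, 4): (-4, 7, -1) → (1, 4, 3); (1, -2, -2) → (6, -5, 2)
T3 translate by (5, -2, 5): (1, 4, 3) → (6, 2, 8); (6, -5, 2) → (11, -7, 7)

image vertices: (6, 2, 8), (11, -7, 7)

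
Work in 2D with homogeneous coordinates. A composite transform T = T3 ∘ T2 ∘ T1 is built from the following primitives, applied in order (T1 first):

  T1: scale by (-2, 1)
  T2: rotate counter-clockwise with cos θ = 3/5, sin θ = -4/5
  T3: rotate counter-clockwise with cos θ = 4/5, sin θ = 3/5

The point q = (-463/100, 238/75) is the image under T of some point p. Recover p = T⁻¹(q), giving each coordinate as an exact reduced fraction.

p = (8/3, 7/4)

T1 = [-2 0 0; 0 1 0; 0 0 1]
T2·T1 = [-6/5 4/5 0; 8/5 3/5 0; 0 0 1]
T3·…·T1 = [-48/25 7/25 0; 14/25 24/25 0; 0 0 1]
det M = -2; M⁻¹ = [-12/25 7/50 0; 7/25 24/25 0; 0 0 1]
M⁻¹ · (-463/100, 238/75)ᵀ = (8/3, 7/4)ᵀ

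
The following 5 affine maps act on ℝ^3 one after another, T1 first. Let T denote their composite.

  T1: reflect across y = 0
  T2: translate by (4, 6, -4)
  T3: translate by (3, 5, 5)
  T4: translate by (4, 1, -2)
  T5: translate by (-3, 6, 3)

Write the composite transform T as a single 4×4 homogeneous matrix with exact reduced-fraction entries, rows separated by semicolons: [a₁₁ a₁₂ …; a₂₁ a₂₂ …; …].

T = [1 0 0 8; 0 -1 0 18; 0 0 1 2; 0 0 0 1]

T1 = [1 0 0 0; 0 -1 0 0; 0 0 1 0; 0 0 0 1]
T2·T1 = [1 0 0 4; 0 -1 0 6; 0 0 1 -4; 0 0 0 1]
T3·…·T1 = [1 0 0 7; 0 -1 0 11; 0 0 1 1; 0 0 0 1]
T4·…·T1 = [1 0 0 11; 0 -1 0 12; 0 0 1 -1; 0 0 0 1]
T5·…·T1 = [1 0 0 8; 0 -1 0 18; 0 0 1 2; 0 0 0 1]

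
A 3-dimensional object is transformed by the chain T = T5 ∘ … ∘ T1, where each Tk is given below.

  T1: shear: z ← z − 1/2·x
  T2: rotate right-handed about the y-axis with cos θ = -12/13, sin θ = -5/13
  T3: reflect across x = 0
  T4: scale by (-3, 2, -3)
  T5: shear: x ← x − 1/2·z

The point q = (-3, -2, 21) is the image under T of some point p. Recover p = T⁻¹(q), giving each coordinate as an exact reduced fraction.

T1 = [1 0 0 0; 0 1 0 0; -1/2 0 1 0; 0 0 0 1]
T2·T1 = [-19/26 0 -5/13 0; 0 1 0 0; 11/13 0 -12/13 0; 0 0 0 1]
T3·…·T1 = [19/26 0 5/13 0; 0 1 0 0; 11/13 0 -12/13 0; 0 0 0 1]
T4·…·T1 = [-57/26 0 -15/13 0; 0 2 0 0; -33/13 0 36/13 0; 0 0 0 1]
T5·…·T1 = [-12/13 0 -33/13 0; 0 2 0 0; -33/13 0 36/13 0; 0 0 0 1]
det M = -18; M⁻¹ = [-4/13 0 -11/39 0; 0 1/2 0 0; -11/39 0 4/39 0; 0 0 0 1]
M⁻¹ · (-3, -2, 21)ᵀ = (-5, -1, 3)ᵀ

p = (-5, -1, 3)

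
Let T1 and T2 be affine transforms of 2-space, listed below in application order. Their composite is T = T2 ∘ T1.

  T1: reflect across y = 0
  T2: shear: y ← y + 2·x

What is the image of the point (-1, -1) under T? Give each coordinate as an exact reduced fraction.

T1 reflect across y = 0: (-1, -1) → (-1, 1)
T2 shear: y ← y + 2·x: (-1, 1) → (-1, -1)

T(p) = (-1, -1)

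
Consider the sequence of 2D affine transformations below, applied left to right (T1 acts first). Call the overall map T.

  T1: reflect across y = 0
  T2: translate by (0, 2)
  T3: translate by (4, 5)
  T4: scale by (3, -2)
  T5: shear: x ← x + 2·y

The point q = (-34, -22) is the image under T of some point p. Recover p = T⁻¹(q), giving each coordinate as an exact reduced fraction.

T1 = [1 0 0; 0 -1 0; 0 0 1]
T2·T1 = [1 0 0; 0 -1 2; 0 0 1]
T3·…·T1 = [1 0 4; 0 -1 7; 0 0 1]
T4·…·T1 = [3 0 12; 0 2 -14; 0 0 1]
T5·…·T1 = [3 4 -16; 0 2 -14; 0 0 1]
det M = 6; M⁻¹ = [1/3 -2/3 -4; 0 1/2 7; 0 0 1]
M⁻¹ · (-34, -22)ᵀ = (-2/3, -4)ᵀ

p = (-2/3, -4)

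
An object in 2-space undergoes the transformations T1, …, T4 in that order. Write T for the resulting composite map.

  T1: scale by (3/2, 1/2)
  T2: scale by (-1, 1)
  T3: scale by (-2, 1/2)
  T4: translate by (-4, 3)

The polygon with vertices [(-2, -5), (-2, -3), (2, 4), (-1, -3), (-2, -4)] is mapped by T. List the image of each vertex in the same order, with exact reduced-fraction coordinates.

T1 scale by (3/2, 1/2): (-2, -5) → (-3, -5/2); (-2, -3) → (-3, -3/2); (2, 4) → (3, 2); (-1, -3) → (-3/2, -3/2); (-2, -4) → (-3, -2)
T2 scale by (-1, 1): (-3, -5/2) → (3, -5/2); (-3, -3/2) → (3, -3/2); (3, 2) → (-3, 2); (-3/2, -3/2) → (3/2, -3/2); (-3, -2) → (3, -2)
T3 scale by (-2, 1/2): (3, -5/2) → (-6, -5/4); (3, -3/2) → (-6, -3/4); (-3, 2) → (6, 1); (3/2, -3/2) → (-3, -3/4); (3, -2) → (-6, -1)
T4 translate by (-4, 3): (-6, -5/4) → (-10, 7/4); (-6, -3/4) → (-10, 9/4); (6, 1) → (2, 4); (-3, -3/4) → (-7, 9/4); (-6, -1) → (-10, 2)

image vertices: (-10, 7/4), (-10, 9/4), (2, 4), (-7, 9/4), (-10, 2)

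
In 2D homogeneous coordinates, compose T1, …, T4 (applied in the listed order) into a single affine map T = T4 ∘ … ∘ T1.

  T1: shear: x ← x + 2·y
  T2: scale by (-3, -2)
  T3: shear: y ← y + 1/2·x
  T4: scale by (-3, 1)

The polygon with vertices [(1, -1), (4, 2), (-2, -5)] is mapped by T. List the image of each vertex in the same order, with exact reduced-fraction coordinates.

image vertices: (-9, 7/2), (72, -16), (-108, 28)

T1 shear: x ← x + 2·y: (1, -1) → (-1, -1); (4, 2) → (8, 2); (-2, -5) → (-12, -5)
T2 scale by (-3, -2): (-1, -1) → (3, 2); (8, 2) → (-24, -4); (-12, -5) → (36, 10)
T3 shear: y ← y + 1/2·x: (3, 2) → (3, 7/2); (-24, -4) → (-24, -16); (36, 10) → (36, 28)
T4 scale by (-3, 1): (3, 7/2) → (-9, 7/2); (-24, -16) → (72, -16); (36, 28) → (-108, 28)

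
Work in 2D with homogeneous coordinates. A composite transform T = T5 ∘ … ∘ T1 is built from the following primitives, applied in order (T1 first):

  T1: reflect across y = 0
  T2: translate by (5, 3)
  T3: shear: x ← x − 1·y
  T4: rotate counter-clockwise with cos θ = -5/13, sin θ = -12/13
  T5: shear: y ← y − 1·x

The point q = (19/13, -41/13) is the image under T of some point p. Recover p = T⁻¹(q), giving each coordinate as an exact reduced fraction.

p = (-2, 1)

T1 = [1 0 0; 0 -1 0; 0 0 1]
T2·T1 = [1 0 5; 0 -1 3; 0 0 1]
T3·…·T1 = [1 1 2; 0 -1 3; 0 0 1]
T4·…·T1 = [-5/13 -17/13 2; -12/13 -7/13 -3; 0 0 1]
T5·…·T1 = [-5/13 -17/13 2; -7/13 10/13 -5; 0 0 1]
det M = -1; M⁻¹ = [-10/13 -17/13 -5; -7/13 5/13 3; 0 0 1]
M⁻¹ · (19/13, -41/13)ᵀ = (-2, 1)ᵀ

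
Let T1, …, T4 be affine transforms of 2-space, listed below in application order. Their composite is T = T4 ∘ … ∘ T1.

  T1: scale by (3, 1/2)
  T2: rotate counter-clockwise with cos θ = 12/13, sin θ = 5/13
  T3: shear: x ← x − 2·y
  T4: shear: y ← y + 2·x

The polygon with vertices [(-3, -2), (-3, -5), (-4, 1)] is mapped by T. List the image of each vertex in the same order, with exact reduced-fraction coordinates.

T1 scale by (3, 1/2): (-3, -2) → (-9, -1); (-3, -5) → (-9, -5/2); (-4, 1) → (-12, 1/2)
T2 rotate counter-clockwise with cos θ = 12/13, sin θ = 5/13: (-9, -1) → (-103/13, -57/13); (-9, -5/2) → (-191/26, -75/13); (-12, 1/2) → (-293/26, -54/13)
T3 shear: x ← x − 2·y: (-103/13, -57/13) → (11/13, -57/13); (-191/26, -75/13) → (109/26, -75/13); (-293/26, -54/13) → (-77/26, -54/13)
T4 shear: y ← y + 2·x: (11/13, -57/13) → (11/13, -35/13); (109/26, -75/13) → (109/26, 34/13); (-77/26, -54/13) → (-77/26, -131/13)

image vertices: (11/13, -35/13), (109/26, 34/13), (-77/26, -131/13)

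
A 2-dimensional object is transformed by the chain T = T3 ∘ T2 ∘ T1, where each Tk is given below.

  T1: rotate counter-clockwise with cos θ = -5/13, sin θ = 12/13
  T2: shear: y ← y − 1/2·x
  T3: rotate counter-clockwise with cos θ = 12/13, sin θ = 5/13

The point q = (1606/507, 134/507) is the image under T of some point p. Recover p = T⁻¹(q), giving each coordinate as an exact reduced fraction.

p = (-2/3, -3)

T1 = [-5/13 -12/13 0; 12/13 -5/13 0; 0 0 1]
T2·T1 = [-5/13 -12/13 0; 29/26 1/13 0; 0 0 1]
T3·…·T1 = [-265/338 -149/169 0; 149/169 -48/169 0; 0 0 1]
det M = 1; M⁻¹ = [-48/169 149/169 0; -149/169 -265/338 0; 0 0 1]
M⁻¹ · (1606/507, 134/507)ᵀ = (-2/3, -3)ᵀ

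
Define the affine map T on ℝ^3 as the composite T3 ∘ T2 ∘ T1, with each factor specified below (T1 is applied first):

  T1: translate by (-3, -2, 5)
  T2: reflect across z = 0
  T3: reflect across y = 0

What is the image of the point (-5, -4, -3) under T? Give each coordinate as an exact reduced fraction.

T1 translate by (-3, -2, 5): (-5, -4, -3) → (-8, -6, 2)
T2 reflect across z = 0: (-8, -6, 2) → (-8, -6, -2)
T3 reflect across y = 0: (-8, -6, -2) → (-8, 6, -2)

T(p) = (-8, 6, -2)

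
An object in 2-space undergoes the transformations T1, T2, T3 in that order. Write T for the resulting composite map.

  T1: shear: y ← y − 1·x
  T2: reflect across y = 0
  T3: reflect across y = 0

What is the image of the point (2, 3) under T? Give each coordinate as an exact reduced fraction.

T1 shear: y ← y − 1·x: (2, 3) → (2, 1)
T2 reflect across y = 0: (2, 1) → (2, -1)
T3 reflect across y = 0: (2, -1) → (2, 1)

T(p) = (2, 1)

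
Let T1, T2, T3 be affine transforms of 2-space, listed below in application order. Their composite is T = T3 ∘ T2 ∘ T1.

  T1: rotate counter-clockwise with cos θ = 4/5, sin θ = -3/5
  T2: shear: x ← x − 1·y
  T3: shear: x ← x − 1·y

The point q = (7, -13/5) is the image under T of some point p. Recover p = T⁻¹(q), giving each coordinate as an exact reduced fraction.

T1 = [4/5 3/5 0; -3/5 4/5 0; 0 0 1]
T2·T1 = [7/5 -1/5 0; -3/5 4/5 0; 0 0 1]
T3·…·T1 = [2 -1 0; -3/5 4/5 0; 0 0 1]
det M = 1; M⁻¹ = [4/5 1 0; 3/5 2 0; 0 0 1]
M⁻¹ · (7, -13/5)ᵀ = (3, -1)ᵀ

p = (3, -1)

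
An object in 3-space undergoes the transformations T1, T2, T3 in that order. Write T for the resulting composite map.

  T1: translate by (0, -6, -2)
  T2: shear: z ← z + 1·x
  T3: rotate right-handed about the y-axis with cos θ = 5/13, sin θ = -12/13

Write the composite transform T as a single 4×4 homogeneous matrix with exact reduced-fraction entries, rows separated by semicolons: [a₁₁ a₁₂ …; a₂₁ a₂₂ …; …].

T = [-7/13 0 -12/13 24/13; 0 1 0 -6; 17/13 0 5/13 -10/13; 0 0 0 1]

T1 = [1 0 0 0; 0 1 0 -6; 0 0 1 -2; 0 0 0 1]
T2·T1 = [1 0 0 0; 0 1 0 -6; 1 0 1 -2; 0 0 0 1]
T3·…·T1 = [-7/13 0 -12/13 24/13; 0 1 0 -6; 17/13 0 5/13 -10/13; 0 0 0 1]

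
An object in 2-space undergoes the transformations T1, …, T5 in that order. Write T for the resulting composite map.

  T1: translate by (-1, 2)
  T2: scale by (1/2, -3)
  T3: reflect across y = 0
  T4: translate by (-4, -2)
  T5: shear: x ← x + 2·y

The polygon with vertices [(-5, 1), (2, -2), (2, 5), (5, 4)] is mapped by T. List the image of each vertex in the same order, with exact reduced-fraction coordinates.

image vertices: (7, 7), (-15/2, -2), (69/2, 19), (30, 16)

T1 translate by (-1, 2): (-5, 1) → (-6, 3); (2, -2) → (1, 0); (2, 5) → (1, 7); (5, 4) → (4, 6)
T2 scale by (1/2, -3): (-6, 3) → (-3, -9); (1, 0) → (1/2, 0); (1, 7) → (1/2, -21); (4, 6) → (2, -18)
T3 reflect across y = 0: (-3, -9) → (-3, 9); (1/2, 0) → (1/2, 0); (1/2, -21) → (1/2, 21); (2, -18) → (2, 18)
T4 translate by (-4, -2): (-3, 9) → (-7, 7); (1/2, 0) → (-7/2, -2); (1/2, 21) → (-7/2, 19); (2, 18) → (-2, 16)
T5 shear: x ← x + 2·y: (-7, 7) → (7, 7); (-7/2, -2) → (-15/2, -2); (-7/2, 19) → (69/2, 19); (-2, 16) → (30, 16)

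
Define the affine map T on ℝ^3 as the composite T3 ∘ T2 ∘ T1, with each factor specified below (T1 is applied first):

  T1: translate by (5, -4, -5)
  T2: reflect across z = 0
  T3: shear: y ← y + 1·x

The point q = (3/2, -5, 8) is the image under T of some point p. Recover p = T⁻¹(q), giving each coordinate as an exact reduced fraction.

T1 = [1 0 0 5; 0 1 0 -4; 0 0 1 -5; 0 0 0 1]
T2·T1 = [1 0 0 5; 0 1 0 -4; 0 0 -1 5; 0 0 0 1]
T3·…·T1 = [1 0 0 5; 1 1 0 1; 0 0 -1 5; 0 0 0 1]
det M = -1; M⁻¹ = [1 0 0 -5; -1 1 0 4; 0 0 -1 5; 0 0 0 1]
M⁻¹ · (3/2, -5, 8)ᵀ = (-7/2, -5/2, -3)ᵀ

p = (-7/2, -5/2, -3)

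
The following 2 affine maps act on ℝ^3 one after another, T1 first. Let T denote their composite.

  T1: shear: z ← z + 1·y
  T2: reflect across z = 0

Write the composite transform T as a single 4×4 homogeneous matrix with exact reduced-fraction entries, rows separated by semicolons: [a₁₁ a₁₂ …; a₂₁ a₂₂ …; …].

T1 = [1 0 0 0; 0 1 0 0; 0 1 1 0; 0 0 0 1]
T2·T1 = [1 0 0 0; 0 1 0 0; 0 -1 -1 0; 0 0 0 1]

T = [1 0 0 0; 0 1 0 0; 0 -1 -1 0; 0 0 0 1]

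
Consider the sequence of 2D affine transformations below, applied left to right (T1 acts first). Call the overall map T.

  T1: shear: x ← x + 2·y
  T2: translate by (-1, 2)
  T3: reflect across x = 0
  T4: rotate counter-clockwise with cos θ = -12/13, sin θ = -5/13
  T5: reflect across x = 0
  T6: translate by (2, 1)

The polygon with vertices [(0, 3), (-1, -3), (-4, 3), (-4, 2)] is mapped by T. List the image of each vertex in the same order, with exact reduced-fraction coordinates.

T1 shear: x ← x + 2·y: (0, 3) → (6, 3); (-1, -3) → (-7, -3); (-4, 3) → (2, 3); (-4, 2) → (0, 2)
T2 translate by (-1, 2): (6, 3) → (5, 5); (-7, -3) → (-8, -1); (2, 3) → (1, 5); (0, 2) → (-1, 4)
T3 reflect across x = 0: (5, 5) → (-5, 5); (-8, -1) → (8, -1); (1, 5) → (-1, 5); (-1, 4) → (1, 4)
T4 rotate counter-clockwise with cos θ = -12/13, sin θ = -5/13: (-5, 5) → (85/13, -35/13); (8, -1) → (-101/13, -28/13); (-1, 5) → (37/13, -55/13); (1, 4) → (8/13, -53/13)
T5 reflect across x = 0: (85/13, -35/13) → (-85/13, -35/13); (-101/13, -28/13) → (101/13, -28/13); (37/13, -55/13) → (-37/13, -55/13); (8/13, -53/13) → (-8/13, -53/13)
T6 translate by (2, 1): (-85/13, -35/13) → (-59/13, -22/13); (101/13, -28/13) → (127/13, -15/13); (-37/13, -55/13) → (-11/13, -42/13); (-8/13, -53/13) → (18/13, -40/13)

image vertices: (-59/13, -22/13), (127/13, -15/13), (-11/13, -42/13), (18/13, -40/13)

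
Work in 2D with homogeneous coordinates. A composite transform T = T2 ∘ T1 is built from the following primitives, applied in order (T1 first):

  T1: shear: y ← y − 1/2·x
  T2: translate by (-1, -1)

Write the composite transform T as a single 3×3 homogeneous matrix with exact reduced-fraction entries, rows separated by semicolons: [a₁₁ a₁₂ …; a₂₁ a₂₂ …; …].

T1 = [1 0 0; -1/2 1 0; 0 0 1]
T2·T1 = [1 0 -1; -1/2 1 -1; 0 0 1]

T = [1 0 -1; -1/2 1 -1; 0 0 1]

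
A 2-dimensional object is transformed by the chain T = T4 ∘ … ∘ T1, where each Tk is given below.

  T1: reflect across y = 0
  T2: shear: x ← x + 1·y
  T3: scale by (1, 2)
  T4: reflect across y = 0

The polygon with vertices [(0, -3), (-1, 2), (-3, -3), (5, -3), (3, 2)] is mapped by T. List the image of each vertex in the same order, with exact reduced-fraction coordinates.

T1 reflect across y = 0: (0, -3) → (0, 3); (-1, 2) → (-1, -2); (-3, -3) → (-3, 3); (5, -3) → (5, 3); (3, 2) → (3, -2)
T2 shear: x ← x + 1·y: (0, 3) → (3, 3); (-1, -2) → (-3, -2); (-3, 3) → (0, 3); (5, 3) → (8, 3); (3, -2) → (1, -2)
T3 scale by (1, 2): (3, 3) → (3, 6); (-3, -2) → (-3, -4); (0, 3) → (0, 6); (8, 3) → (8, 6); (1, -2) → (1, -4)
T4 reflect across y = 0: (3, 6) → (3, -6); (-3, -4) → (-3, 4); (0, 6) → (0, -6); (8, 6) → (8, -6); (1, -4) → (1, 4)

image vertices: (3, -6), (-3, 4), (0, -6), (8, -6), (1, 4)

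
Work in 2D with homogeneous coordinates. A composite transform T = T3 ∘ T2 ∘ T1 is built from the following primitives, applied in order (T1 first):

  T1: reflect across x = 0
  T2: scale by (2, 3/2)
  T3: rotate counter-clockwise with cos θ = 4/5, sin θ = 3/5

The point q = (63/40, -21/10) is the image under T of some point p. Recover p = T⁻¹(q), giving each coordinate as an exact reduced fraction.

T1 = [-1 0 0; 0 1 0; 0 0 1]
T2·T1 = [-2 0 0; 0 3/2 0; 0 0 1]
T3·…·T1 = [-8/5 -9/10 0; -6/5 6/5 0; 0 0 1]
det M = -3; M⁻¹ = [-2/5 -3/10 0; -2/5 8/15 0; 0 0 1]
M⁻¹ · (63/40, -21/10)ᵀ = (0, -7/4)ᵀ

p = (0, -7/4)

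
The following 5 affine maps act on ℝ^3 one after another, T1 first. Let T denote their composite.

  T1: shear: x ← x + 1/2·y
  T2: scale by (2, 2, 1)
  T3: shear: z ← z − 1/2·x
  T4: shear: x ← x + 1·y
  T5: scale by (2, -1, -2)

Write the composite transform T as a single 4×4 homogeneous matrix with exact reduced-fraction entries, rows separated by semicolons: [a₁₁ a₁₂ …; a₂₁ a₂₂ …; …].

T1 = [1 1/2 0 0; 0 1 0 0; 0 0 1 0; 0 0 0 1]
T2·T1 = [2 1 0 0; 0 2 0 0; 0 0 1 0; 0 0 0 1]
T3·…·T1 = [2 1 0 0; 0 2 0 0; -1 -1/2 1 0; 0 0 0 1]
T4·…·T1 = [2 3 0 0; 0 2 0 0; -1 -1/2 1 0; 0 0 0 1]
T5·…·T1 = [4 6 0 0; 0 -2 0 0; 2 1 -2 0; 0 0 0 1]

T = [4 6 0 0; 0 -2 0 0; 2 1 -2 0; 0 0 0 1]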